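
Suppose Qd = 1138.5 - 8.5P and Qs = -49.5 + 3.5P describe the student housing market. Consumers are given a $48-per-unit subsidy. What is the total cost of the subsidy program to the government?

Pre-subsidy: 1138.5 - 8.5P = -49.5 + 3.5P gives P* = 99, Q* = 297.
With the rebate, buyers effectively pay Pb = Ps − 48, where Ps is the price sellers receive.
Demand in terms of Ps becomes Qd = 1138.5 − 8.5(Ps − 48) = 1546.5 - 8.5Ps. Setting this equal to supply: 1546.5 - 8.5Ps = -49.5 + 3.5Ps, so Ps = 133.
Buyers pay Pb = 133 − 48 = 85; Q' = -49.5 + 3.5·133 = 416.
Government outlay = subsidy × quantity = 48 × 416 = 19968.

Government cost = $19968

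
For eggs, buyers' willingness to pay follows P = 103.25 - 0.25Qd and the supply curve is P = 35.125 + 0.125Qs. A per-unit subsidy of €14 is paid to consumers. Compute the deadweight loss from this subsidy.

Deadweight loss = 784/3

Pre-subsidy: 103.25 - 0.25Q = 35.125 + 0.125Q gives Q* = 545/3 and P* = 347/6.
With the rebate, buyers effectively pay Pb = Ps − 14, where Ps is the price sellers receive.
On the curves, Pb = 103.25 - 0.25Q and Ps = 35.125 + 0.125Q; the wedge Ps − Pb = 14 gives 35.125 + 0.125Q − (103.25 - 0.25Q) = 14, so Q' = 219.
Then Pb = 103.25 − 0.25·219 = 48.5 and Ps = 35.125 + 0.125·219 = 62.5.
The subsidy expands output by 219 − 545/3 = 112/3 past the efficient level; on those units the gap between marginal cost and willingness to pay runs from 0 up to 14.
DWL = ½ × 14 × 112/3 = 784/3.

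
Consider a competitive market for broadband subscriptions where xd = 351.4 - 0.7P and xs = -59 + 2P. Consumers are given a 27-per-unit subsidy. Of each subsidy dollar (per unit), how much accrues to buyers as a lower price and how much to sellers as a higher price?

Pre-subsidy: 351.4 - 0.7P = -59 + 2P gives P* = 152, x* = 245.
With the rebate, buyers effectively pay Pb = Ps − 27, where Ps is the price sellers receive.
Demand in terms of Ps becomes xd = 351.4 − 0.7(Ps − 27) = 370.3 - 0.7Ps. Setting this equal to supply: 370.3 - 0.7Ps = -59 + 2Ps, so Ps = 159.
Buyers pay Pb = 159 − 27 = 132; x' = -59 + 2·159 = 259.
Buyers' price falls by P* − Pb = 152 − 132 = 20; sellers' price rises by Ps − P* = 159 − 152 = 7.

Buyers gain 20 per unit; sellers gain 7 per unit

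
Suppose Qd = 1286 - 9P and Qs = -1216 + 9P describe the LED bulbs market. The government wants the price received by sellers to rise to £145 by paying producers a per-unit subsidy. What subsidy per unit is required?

Required subsidy s = £12 per unit

At a seller price of 145, quantity supplied is -1216 + 9·145 = 89.
Buyers absorb 89 only when they pay Pb with 1286 − 9·Pb = 89, i.e. Pb = 133.
s = Ps − Pb = 145 − 133 = 12.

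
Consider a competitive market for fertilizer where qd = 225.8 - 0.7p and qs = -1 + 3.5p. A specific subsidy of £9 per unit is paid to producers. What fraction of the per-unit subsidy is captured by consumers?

Pre-subsidy: 225.8 - 0.7p = -1 + 3.5p gives p* = 54, q* = 188.
With the subsidy, sellers receive ps = pb + 9 for each unit, where pb is the price buyers pay.
Supply in terms of pb becomes qs = -1 + 3.5(pb + 9) = 30.5 + 3.5pb. Setting this equal to demand: 225.8 - 0.7pb = 30.5 + 3.5pb, so pb = 46.5.
Sellers receive ps = 46.5 + 9 = 55.5; q' = 225.8 − 0.7·46.5 = 193.25.
Buyers' price falls by p* − pb = 54 − 46.5 = 7.5; sellers' price rises by ps − p* = 55.5 − 54 = 1.5.
So consumers capture 7.5/9 = 5/6 of each unit of subsidy.

Consumer share = 5/6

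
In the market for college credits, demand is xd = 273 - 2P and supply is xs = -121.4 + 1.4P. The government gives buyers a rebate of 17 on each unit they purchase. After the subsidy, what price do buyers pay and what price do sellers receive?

Pre-subsidy: 273 - 2P = -121.4 + 1.4P gives P* = 116, x* = 41.
With the rebate, buyers effectively pay Pb = Ps − 17, where Ps is the price sellers receive.
Demand in terms of Ps becomes xd = 273 − 2(Ps − 17) = 307 - 2Ps. Setting this equal to supply: 307 - 2Ps = -121.4 + 1.4Ps, so Ps = 126.
Buyers pay Pb = 126 − 17 = 109; x' = -121.4 + 1.4·126 = 55.

Buyers pay 109; sellers receive 126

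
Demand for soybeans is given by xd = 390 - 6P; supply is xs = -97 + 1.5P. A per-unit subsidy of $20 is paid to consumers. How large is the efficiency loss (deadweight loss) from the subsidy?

Deadweight loss = $240

Pre-subsidy: 390 - 6P = -97 + 1.5P gives P* = 974/15, x* = 0.4.
With the rebate, buyers effectively pay Pb = Ps − 20, where Ps is the price sellers receive.
Demand in terms of Ps becomes xd = 390 − 6(Ps − 20) = 510 - 6Ps. Setting this equal to supply: 510 - 6Ps = -97 + 1.5Ps, so Ps = 1214/15.
Buyers pay Pb = 1214/15 − 20 = 914/15; x' = -97 + 1.5·(1214/15) = 24.4.
The subsidy expands output by 24.4 − 0.4 = 24 past the efficient level; on those units the gap between marginal cost and willingness to pay runs from 0 up to 20.
DWL = ½ × 20 × 24 = 240.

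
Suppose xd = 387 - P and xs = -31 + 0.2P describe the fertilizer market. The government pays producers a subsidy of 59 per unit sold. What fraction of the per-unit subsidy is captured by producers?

Pre-subsidy: 387 - P = -31 + 0.2P gives P* = 1045/3, x* = 116/3.
With the subsidy, sellers receive Ps = Pb + 59 for each unit, where Pb is the price buyers pay.
Supply in terms of Pb becomes xs = -31 + 0.2(Pb + 59) = -19.2 + 0.2Pb. Setting this equal to demand: 387 - Pb = -19.2 + 0.2Pb, so Pb = 338.5.
Sellers receive Ps = 338.5 + 59 = 397.5; x' = 387 − 1·338.5 = 48.5.
Buyers' price falls by P* − Pb = 1045/3 − 338.5 = 59/6; sellers' price rises by Ps − P* = 397.5 − 1045/3 = 295/6.
So producers capture (295/6)/59 = 5/6 of each unit of subsidy.

Producer share = 5/6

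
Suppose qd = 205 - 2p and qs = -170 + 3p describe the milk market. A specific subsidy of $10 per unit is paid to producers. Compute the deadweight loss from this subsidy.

Deadweight loss = $60

Pre-subsidy: 205 - 2p = -170 + 3p gives p* = 75, q* = 55.
With the subsidy, sellers receive ps = pb + 10 for each unit, where pb is the price buyers pay.
Supply in terms of pb becomes qs = -170 + 3(pb + 10) = -140 + 3pb. Setting this equal to demand: 205 - 2pb = -140 + 3pb, so pb = 69.
Sellers receive ps = 69 + 10 = 79; q' = 205 − 2·69 = 67.
The subsidy expands output by 67 − 55 = 12 past the efficient level; on those units the gap between marginal cost and willingness to pay runs from 0 up to 10.
DWL = ½ × 10 × 12 = 60.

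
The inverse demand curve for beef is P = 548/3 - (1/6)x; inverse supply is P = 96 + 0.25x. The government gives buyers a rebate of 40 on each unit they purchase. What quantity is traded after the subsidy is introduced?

x' = 304

Pre-subsidy: 548/3 - (1/6)x = 96 + 0.25x gives x* = 208 and P* = 148.
With the rebate, buyers effectively pay Pb = Ps − 40, where Ps is the price sellers receive.
On the curves, Pb = 548/3 - (1/6)x and Ps = 96 + 0.25x; the wedge Ps − Pb = 40 gives 96 + 0.25x − (548/3 - (1/6)x) = 40, so x' = 304.
Then Pb = 548/3 − (1/6)·304 = 132 and Ps = 96 + 0.25·304 = 172.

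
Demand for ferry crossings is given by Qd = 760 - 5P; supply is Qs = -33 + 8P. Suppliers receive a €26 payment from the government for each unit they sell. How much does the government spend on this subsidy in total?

Pre-subsidy: 760 - 5P = -33 + 8P gives P* = 61, Q* = 455.
With the subsidy, sellers receive Ps = Pb + 26 for each unit, where Pb is the price buyers pay.
Supply in terms of Pb becomes Qs = -33 + 8(Pb + 26) = 175 + 8Pb. Setting this equal to demand: 760 - 5Pb = 175 + 8Pb, so Pb = 45.
Sellers receive Ps = 45 + 26 = 71; Q' = 760 − 5·45 = 535.
Government outlay = subsidy × quantity = 26 × 535 = 13910.

Government cost = €13910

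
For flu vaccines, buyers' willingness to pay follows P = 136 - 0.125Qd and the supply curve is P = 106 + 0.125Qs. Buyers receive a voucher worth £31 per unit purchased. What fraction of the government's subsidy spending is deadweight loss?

DWL / government spending = 31/122

Pre-subsidy: 136 - 0.125Q = 106 + 0.125Q gives Q* = 120 and P* = 121.
With the rebate, buyers effectively pay Pb = Ps − 31, where Ps is the price sellers receive.
On the curves, Pb = 136 - 0.125Q and Ps = 106 + 0.125Q; the wedge Ps − Pb = 31 gives 106 + 0.125Q − (136 - 0.125Q) = 31, so Q' = 244.
Then Pb = 136 − 0.125·244 = 105.5 and Ps = 106 + 0.125·244 = 136.5.
ΔCS = ½(120 + 244)(121 − 105.5) = 2821; ΔPS = ½(120 + 244)(136.5 − 121) = 2821.
Government spending = 31 × 244 = 7564.
DWL = ½ × 31 × (244 − 120) = 1922; fraction = 1922 / 7564 = 31/122.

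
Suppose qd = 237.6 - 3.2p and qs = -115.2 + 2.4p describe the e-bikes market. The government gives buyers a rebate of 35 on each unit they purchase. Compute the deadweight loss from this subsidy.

Deadweight loss = 840

Pre-subsidy: 237.6 - 3.2p = -115.2 + 2.4p gives p* = 63, q* = 36.
With the rebate, buyers effectively pay pb = ps − 35, where ps is the price sellers receive.
Demand in terms of ps becomes qd = 237.6 − 3.2(ps − 35) = 349.6 - 3.2ps. Setting this equal to supply: 349.6 - 3.2ps = -115.2 + 2.4ps, so ps = 83.
Buyers pay pb = 83 − 35 = 48; q' = -115.2 + 2.4·83 = 84.
The subsidy expands output by 84 − 36 = 48 past the efficient level; on those units the gap between marginal cost and willingness to pay runs from 0 up to 35.
DWL = ½ × 35 × 48 = 840.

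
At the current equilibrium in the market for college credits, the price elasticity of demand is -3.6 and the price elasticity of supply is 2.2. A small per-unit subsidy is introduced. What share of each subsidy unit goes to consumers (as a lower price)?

For a small subsidy around the equilibrium, the benefit split depends on the relative slopes, which at a point are proportional to the elasticities.
Buyer share = εs/(εs + |εd|) = 2.2/(2.2 + 3.6) = 11/29; seller share = |εd|/(εs + |εd|) = 18/29.

Consumer share = 11/29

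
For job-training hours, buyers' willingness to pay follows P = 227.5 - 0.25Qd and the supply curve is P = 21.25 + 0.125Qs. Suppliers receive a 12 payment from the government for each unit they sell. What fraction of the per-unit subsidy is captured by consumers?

Pre-subsidy: 227.5 - 0.25Q = 21.25 + 0.125Q gives Q* = 550 and P* = 90.
With the subsidy, sellers receive Ps = Pb + 12 for each unit, where Pb is the price buyers pay.
On the curves, Pb = 227.5 - 0.25Q and Ps = 21.25 + 0.125Q; the wedge Ps − Pb = 12 gives 21.25 + 0.125Q − (227.5 - 0.25Q) = 12, so Q' = 582.
Then Pb = 227.5 − 0.25·582 = 82 and Ps = 21.25 + 0.125·582 = 94.
Buyers' price falls by P* − Pb = 90 − 82 = 8; sellers' price rises by Ps − P* = 94 − 90 = 4.
So consumers capture 8/12 = 2/3 of each unit of subsidy.

Consumer share = 2/3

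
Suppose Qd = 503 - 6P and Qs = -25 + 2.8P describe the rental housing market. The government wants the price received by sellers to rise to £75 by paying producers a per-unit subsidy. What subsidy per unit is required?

Required subsidy s = £22 per unit

At a seller price of 75, quantity supplied is -25 + 2.8·75 = 185.
Buyers absorb 185 only when they pay Pb with 503 − 6·Pb = 185, i.e. Pb = 53.
s = Ps − Pb = 75 − 53 = 22.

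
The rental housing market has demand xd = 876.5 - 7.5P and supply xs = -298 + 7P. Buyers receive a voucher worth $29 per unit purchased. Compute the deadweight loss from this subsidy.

Deadweight loss = $1522.5

Pre-subsidy: 876.5 - 7.5P = -298 + 7P gives P* = 81, x* = 269.
With the rebate, buyers effectively pay Pb = Ps − 29, where Ps is the price sellers receive.
Demand in terms of Ps becomes xd = 876.5 − 7.5(Ps − 29) = 1094 - 7.5Ps. Setting this equal to supply: 1094 - 7.5Ps = -298 + 7Ps, so Ps = 96.
Buyers pay Pb = 96 − 29 = 67; x' = -298 + 7·96 = 374.
The subsidy expands output by 374 − 269 = 105 past the efficient level; on those units the gap between marginal cost and willingness to pay runs from 0 up to 29.
DWL = ½ × 29 × 105 = 1522.5.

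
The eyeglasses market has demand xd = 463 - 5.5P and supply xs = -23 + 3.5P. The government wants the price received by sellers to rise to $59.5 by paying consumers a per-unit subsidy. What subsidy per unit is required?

At a seller price of 59.5, quantity supplied is -23 + 3.5·59.5 = 185.25.
Buyers absorb 185.25 only when they pay Pb with 463 − 5.5·Pb = 185.25, i.e. Pb = 50.5.
s = Ps − Pb = 59.5 − 50.5 = 9.

Required subsidy s = $9 per unit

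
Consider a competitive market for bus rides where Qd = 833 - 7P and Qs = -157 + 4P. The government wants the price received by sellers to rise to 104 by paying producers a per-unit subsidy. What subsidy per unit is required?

Required subsidy s = 22 per unit

At a seller price of 104, quantity supplied is -157 + 4·104 = 259.
Buyers absorb 259 only when they pay Pb with 833 − 7·Pb = 259, i.e. Pb = 82.
s = Ps − Pb = 104 − 82 = 22.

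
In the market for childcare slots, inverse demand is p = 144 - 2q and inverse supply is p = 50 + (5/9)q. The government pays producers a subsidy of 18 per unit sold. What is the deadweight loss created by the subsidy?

Pre-subsidy: 144 - 2q = 50 + (5/9)q gives q* = 846/23 and p* = 1620/23.
With the subsidy, sellers receive ps = pb + 18 for each unit, where pb is the price buyers pay.
On the curves, pb = 144 - 2q and ps = 50 + (5/9)q; the wedge ps − pb = 18 gives 50 + (5/9)q − (144 - 2q) = 18, so q' = 1008/23.
Then pb = 144 − 2·(1008/23) = 1296/23 and ps = 50 + (5/9)·(1008/23) = 1710/23.
The subsidy expands output by 1008/23 − 846/23 = 162/23 past the efficient level; on those units the gap between marginal cost and willingness to pay runs from 0 up to 18.
DWL = ½ × 18 × 162/23 = 1458/23.

Deadweight loss = 1458/23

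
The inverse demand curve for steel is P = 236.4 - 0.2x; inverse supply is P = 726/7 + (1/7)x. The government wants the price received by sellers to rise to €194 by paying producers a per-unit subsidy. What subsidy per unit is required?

At a seller price of 194, quantity supplied is -726 + 7·194 = 632.
Buyers absorb 632 only when they pay Pb = 236.4 − 0.2·632 = 110.
s = Ps − Pb = 194 − 110 = 84.

Required subsidy s = €84 per unit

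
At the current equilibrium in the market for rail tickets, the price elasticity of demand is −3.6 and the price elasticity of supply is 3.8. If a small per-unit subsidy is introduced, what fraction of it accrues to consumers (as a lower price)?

Consumer share = 19/37

For a small subsidy around the equilibrium, the benefit split depends on the relative slopes, which at a point are proportional to the elasticities.
Buyer share = εs/(εs + |εd|) = 3.8/(3.8 + 3.6) = 19/37; seller share = |εd|/(εs + |εd|) = 18/37.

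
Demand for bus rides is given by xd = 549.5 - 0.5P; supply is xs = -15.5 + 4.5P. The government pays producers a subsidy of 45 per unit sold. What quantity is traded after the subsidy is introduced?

x' = 513.25

Pre-subsidy: 549.5 - 0.5P = -15.5 + 4.5P gives P* = 113, x* = 493.
With the subsidy, sellers receive Ps = Pb + 45 for each unit, where Pb is the price buyers pay.
Supply in terms of Pb becomes xs = -15.5 + 4.5(Pb + 45) = 187 + 4.5Pb. Setting this equal to demand: 549.5 - 0.5Pb = 187 + 4.5Pb, so Pb = 72.5.
Sellers receive Ps = 72.5 + 45 = 117.5; x' = 549.5 − 0.5·72.5 = 513.25.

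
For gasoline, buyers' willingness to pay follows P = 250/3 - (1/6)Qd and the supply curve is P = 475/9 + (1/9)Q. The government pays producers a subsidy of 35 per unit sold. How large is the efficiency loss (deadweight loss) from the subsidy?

Deadweight loss = 2205

Pre-subsidy: 250/3 - (1/6)Q = 475/9 + (1/9)Q gives Q* = 110 and P* = 65.
With the subsidy, sellers receive Ps = Pb + 35 for each unit, where Pb is the price buyers pay.
On the curves, Pb = 250/3 - (1/6)Q and Ps = 475/9 + (1/9)Q; the wedge Ps − Pb = 35 gives 475/9 + (1/9)Q − (250/3 - (1/6)Q) = 35, so Q' = 236.
Then Pb = 250/3 − (1/6)·236 = 44 and Ps = 475/9 + (1/9)·236 = 79.
The subsidy expands output by 236 − 110 = 126 past the efficient level; on those units the gap between marginal cost and willingness to pay runs from 0 up to 35.
DWL = ½ × 35 × 126 = 2205.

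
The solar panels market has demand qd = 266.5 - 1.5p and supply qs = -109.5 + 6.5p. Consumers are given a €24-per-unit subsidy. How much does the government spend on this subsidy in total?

Government cost = €5406

Pre-subsidy: 266.5 - 1.5p = -109.5 + 6.5p gives p* = 47, q* = 196.
With the rebate, buyers effectively pay pb = ps − 24, where ps is the price sellers receive.
Demand in terms of ps becomes qd = 266.5 − 1.5(ps − 24) = 302.5 - 1.5ps. Setting this equal to supply: 302.5 - 1.5ps = -109.5 + 6.5ps, so ps = 51.5.
Buyers pay pb = 51.5 − 24 = 27.5; q' = -109.5 + 6.5·51.5 = 225.25.
Government outlay = subsidy × quantity = 24 × 225.25 = 5406.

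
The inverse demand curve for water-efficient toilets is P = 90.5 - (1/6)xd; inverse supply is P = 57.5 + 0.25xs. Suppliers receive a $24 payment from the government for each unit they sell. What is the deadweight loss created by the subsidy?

Pre-subsidy: 90.5 - (1/6)x = 57.5 + 0.25x gives x* = 79.2 and P* = 77.3.
With the subsidy, sellers receive Ps = Pb + 24 for each unit, where Pb is the price buyers pay.
On the curves, Pb = 90.5 - (1/6)x and Ps = 57.5 + 0.25x; the wedge Ps − Pb = 24 gives 57.5 + 0.25x − (90.5 - (1/6)x) = 24, so x' = 136.8.
Then Pb = 90.5 − (1/6)·136.8 = 67.7 and Ps = 57.5 + 0.25·136.8 = 91.7.
The subsidy expands output by 136.8 − 79.2 = 57.6 past the efficient level; on those units the gap between marginal cost and willingness to pay runs from 0 up to 24.
DWL = ½ × 24 × 57.6 = 691.2.

Deadweight loss = $691.2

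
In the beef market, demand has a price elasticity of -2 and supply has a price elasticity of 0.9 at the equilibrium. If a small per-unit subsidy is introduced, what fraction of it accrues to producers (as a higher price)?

Producer share = 20/29

For a small subsidy around the equilibrium, the benefit split depends on the relative slopes, which at a point are proportional to the elasticities.
Buyer share = εs/(εs + |εd|) = 0.9/(0.9 + 2) = 9/29; seller share = |εd|/(εs + |εd|) = 20/29.
So producers capture 20/29 of the subsidy.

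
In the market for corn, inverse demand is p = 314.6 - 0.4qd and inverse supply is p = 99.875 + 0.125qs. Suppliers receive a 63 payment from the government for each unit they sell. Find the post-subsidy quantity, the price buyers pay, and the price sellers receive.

q' = 529; buyers pay 103; sellers receive 166

Pre-subsidy: 314.6 - 0.4q = 99.875 + 0.125q gives q* = 409 and p* = 151.
With the subsidy, sellers receive ps = pb + 63 for each unit, where pb is the price buyers pay.
On the curves, pb = 314.6 - 0.4q and ps = 99.875 + 0.125q; the wedge ps − pb = 63 gives 99.875 + 0.125q − (314.6 - 0.4q) = 63, so q' = 529.
Then pb = 314.6 − 0.4·529 = 103 and ps = 99.875 + 0.125·529 = 166.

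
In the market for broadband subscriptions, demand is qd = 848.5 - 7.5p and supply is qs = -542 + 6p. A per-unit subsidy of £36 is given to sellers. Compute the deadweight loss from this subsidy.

Pre-subsidy: 848.5 - 7.5p = -542 + 6p gives p* = 103, q* = 76.
With the subsidy, sellers receive ps = pb + 36 for each unit, where pb is the price buyers pay.
Supply in terms of pb becomes qs = -542 + 6(pb + 36) = -326 + 6pb. Setting this equal to demand: 848.5 - 7.5pb = -326 + 6pb, so pb = 87.
Sellers receive ps = 87 + 36 = 123; q' = 848.5 − 7.5·87 = 196.
The subsidy expands output by 196 − 76 = 120 past the efficient level; on those units the gap between marginal cost and willingness to pay runs from 0 up to 36.
DWL = ½ × 36 × 120 = 2160.

Deadweight loss = £2160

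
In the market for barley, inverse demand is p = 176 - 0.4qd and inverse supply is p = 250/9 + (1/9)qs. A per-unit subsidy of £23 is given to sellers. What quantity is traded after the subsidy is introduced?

q' = 335

Pre-subsidy: 176 - 0.4q = 250/9 + (1/9)q gives q* = 290 and p* = 60.
With the subsidy, sellers receive ps = pb + 23 for each unit, where pb is the price buyers pay.
On the curves, pb = 176 - 0.4q and ps = 250/9 + (1/9)q; the wedge ps − pb = 23 gives 250/9 + (1/9)q − (176 - 0.4q) = 23, so q' = 335.
Then pb = 176 − 0.4·335 = 42 and ps = 250/9 + (1/9)·335 = 65.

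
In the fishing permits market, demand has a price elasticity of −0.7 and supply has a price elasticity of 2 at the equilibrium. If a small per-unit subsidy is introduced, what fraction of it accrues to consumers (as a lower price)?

Consumer share = 20/27

For a small subsidy around the equilibrium, the benefit split depends on the relative slopes, which at a point are proportional to the elasticities.
Buyer share = εs/(εs + |εd|) = 2/(2 + 0.7) = 20/27; seller share = |εd|/(εs + |εd|) = 7/27.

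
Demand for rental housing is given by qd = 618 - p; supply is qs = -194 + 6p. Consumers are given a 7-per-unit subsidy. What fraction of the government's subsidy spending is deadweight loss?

DWL / government spending = 3/508

Pre-subsidy: 618 - p = -194 + 6p gives p* = 116, q* = 502.
With the rebate, buyers effectively pay pb = ps − 7, where ps is the price sellers receive.
Demand in terms of ps becomes qd = 618 − 1(ps − 7) = 625 - ps. Setting this equal to supply: 625 - ps = -194 + 6ps, so ps = 117.
Buyers pay pb = 117 − 7 = 110; q' = -194 + 6·117 = 508.
ΔCS = ½(502 + 508)(116 − 110) = 3030; ΔPS = ½(502 + 508)(117 − 116) = 505.
Government spending = 7 × 508 = 3556.
DWL = ½ × 7 × (508 − 502) = 21; fraction = 21 / 3556 = 3/508.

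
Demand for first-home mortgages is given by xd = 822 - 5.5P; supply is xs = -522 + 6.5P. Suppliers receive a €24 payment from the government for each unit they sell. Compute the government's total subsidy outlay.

Government cost = €6660

Pre-subsidy: 822 - 5.5P = -522 + 6.5P gives P* = 112, x* = 206.
With the subsidy, sellers receive Ps = Pb + 24 for each unit, where Pb is the price buyers pay.
Supply in terms of Pb becomes xs = -522 + 6.5(Pb + 24) = -366 + 6.5Pb. Setting this equal to demand: 822 - 5.5Pb = -366 + 6.5Pb, so Pb = 99.
Sellers receive Ps = 99 + 24 = 123; x' = 822 − 5.5·99 = 277.5.
Government outlay = subsidy × quantity = 24 × 277.5 = 6660.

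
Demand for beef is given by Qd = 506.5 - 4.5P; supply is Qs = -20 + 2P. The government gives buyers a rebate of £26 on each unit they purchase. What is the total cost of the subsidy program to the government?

Government cost = £4628

Pre-subsidy: 506.5 - 4.5P = -20 + 2P gives P* = 81, Q* = 142.
With the rebate, buyers effectively pay Pb = Ps − 26, where Ps is the price sellers receive.
Demand in terms of Ps becomes Qd = 506.5 − 4.5(Ps − 26) = 623.5 - 4.5Ps. Setting this equal to supply: 623.5 - 4.5Ps = -20 + 2Ps, so Ps = 99.
Buyers pay Pb = 99 − 26 = 73; Q' = -20 + 2·99 = 178.
Government outlay = subsidy × quantity = 26 × 178 = 4628.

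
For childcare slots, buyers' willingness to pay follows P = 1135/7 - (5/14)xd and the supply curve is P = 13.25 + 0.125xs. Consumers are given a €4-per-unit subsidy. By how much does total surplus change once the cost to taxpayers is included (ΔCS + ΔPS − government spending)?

Pre-subsidy: 1135/7 - (5/14)x = 13.25 + 0.125x gives x* = 8338/27 and P* = 1400/27.
With the rebate, buyers effectively pay Pb = Ps − 4, where Ps is the price sellers receive.
On the curves, Pb = 1135/7 - (5/14)x and Ps = 13.25 + 0.125x; the wedge Ps − Pb = 4 gives 13.25 + 0.125x − (1135/7 - (5/14)x) = 4, so x' = 2854/9.
Then Pb = 1135/7 − (5/14)·(2854/9) = 440/9 and Ps = 13.25 + 0.125·(2854/9) = 476/9.
ΔCS = ½(8338/27 + 2854/9)(1400/27 − 440/9) = 676000/729; ΔPS = ½(8338/27 + 2854/9)(476/9 − 1400/27) = 236600/729.
Government spending = 4 × 2854/9 = 11416/9.
Net change = 676000/729 + 236600/729 − 11416/9 = -448/27. The loss equals the DWL triangle ½·4·224/27.

Net change in total surplus = -448/27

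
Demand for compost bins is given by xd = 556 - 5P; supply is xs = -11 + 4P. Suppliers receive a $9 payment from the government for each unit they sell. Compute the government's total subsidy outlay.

Pre-subsidy: 556 - 5P = -11 + 4P gives P* = 63, x* = 241.
With the subsidy, sellers receive Ps = Pb + 9 for each unit, where Pb is the price buyers pay.
Supply in terms of Pb becomes xs = -11 + 4(Pb + 9) = 25 + 4Pb. Setting this equal to demand: 556 - 5Pb = 25 + 4Pb, so Pb = 59.
Sellers receive Ps = 59 + 9 = 68; x' = 556 − 5·59 = 261.
Government outlay = subsidy × quantity = 9 × 261 = 2349.

Government cost = $2349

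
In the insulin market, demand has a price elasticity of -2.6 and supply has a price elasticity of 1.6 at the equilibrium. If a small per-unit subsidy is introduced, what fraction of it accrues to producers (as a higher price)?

Producer share = 13/21

For a small subsidy around the equilibrium, the benefit split depends on the relative slopes, which at a point are proportional to the elasticities.
Buyer share = εs/(εs + |εd|) = 1.6/(1.6 + 2.6) = 8/21; seller share = |εd|/(εs + |εd|) = 13/21.
So producers capture 13/21 of the subsidy.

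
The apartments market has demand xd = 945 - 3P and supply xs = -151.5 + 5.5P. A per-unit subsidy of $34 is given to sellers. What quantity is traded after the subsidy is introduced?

Pre-subsidy: 945 - 3P = -151.5 + 5.5P gives P* = 129, x* = 558.
With the subsidy, sellers receive Ps = Pb + 34 for each unit, where Pb is the price buyers pay.
Supply in terms of Pb becomes xs = -151.5 + 5.5(Pb + 34) = 35.5 + 5.5Pb. Setting this equal to demand: 945 - 3Pb = 35.5 + 5.5Pb, so Pb = 107.
Sellers receive Ps = 107 + 34 = 141; x' = 945 − 3·107 = 624.

x' = 624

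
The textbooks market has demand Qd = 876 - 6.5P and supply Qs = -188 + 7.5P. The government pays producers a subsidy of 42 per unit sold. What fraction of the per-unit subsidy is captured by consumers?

Consumer share = 15/28

Pre-subsidy: 876 - 6.5P = -188 + 7.5P gives P* = 76, Q* = 382.
With the subsidy, sellers receive Ps = Pb + 42 for each unit, where Pb is the price buyers pay.
Supply in terms of Pb becomes Qs = -188 + 7.5(Pb + 42) = 127 + 7.5Pb. Setting this equal to demand: 876 - 6.5Pb = 127 + 7.5Pb, so Pb = 53.5.
Sellers receive Ps = 53.5 + 42 = 95.5; Q' = 876 − 6.5·53.5 = 528.25.
Buyers' price falls by P* − Pb = 76 − 53.5 = 22.5; sellers' price rises by Ps − P* = 95.5 − 76 = 19.5.
So consumers capture 22.5/42 = 15/28 of each unit of subsidy.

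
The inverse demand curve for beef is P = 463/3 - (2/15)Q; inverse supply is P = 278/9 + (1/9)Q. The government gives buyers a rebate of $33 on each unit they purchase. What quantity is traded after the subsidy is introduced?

Q' = 640

Pre-subsidy: 463/3 - (2/15)Q = 278/9 + (1/9)Q gives Q* = 505 and P* = 87.
With the rebate, buyers effectively pay Pb = Ps − 33, where Ps is the price sellers receive.
On the curves, Pb = 463/3 - (2/15)Q and Ps = 278/9 + (1/9)Q; the wedge Ps − Pb = 33 gives 278/9 + (1/9)Q − (463/3 - (2/15)Q) = 33, so Q' = 640.
Then Pb = 463/3 − (2/15)·640 = 69 and Ps = 278/9 + (1/9)·640 = 102.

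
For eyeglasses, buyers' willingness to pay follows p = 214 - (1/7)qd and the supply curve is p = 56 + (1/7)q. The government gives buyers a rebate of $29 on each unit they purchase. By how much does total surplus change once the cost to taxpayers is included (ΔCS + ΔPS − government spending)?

Net change in total surplus = -$1471.75

Pre-subsidy: 214 - (1/7)q = 56 + (1/7)q gives q* = 553 and p* = 135.
With the rebate, buyers effectively pay pb = ps − 29, where ps is the price sellers receive.
On the curves, pb = 214 - (1/7)q and ps = 56 + (1/7)q; the wedge ps − pb = 29 gives 56 + (1/7)q − (214 - (1/7)q) = 29, so q' = 654.5.
Then pb = 214 − (1/7)·654.5 = 120.5 and ps = 56 + (1/7)·654.5 = 149.5.
ΔCS = ½(553 + 654.5)(135 − 120.5) = 8754.375; ΔPS = ½(553 + 654.5)(149.5 − 135) = 8754.375.
Government spending = 29 × 654.5 = 18980.5.
Net change = 8754.375 + 8754.375 − 18980.5 = -1471.75. The loss equals the DWL triangle ½·29·101.5.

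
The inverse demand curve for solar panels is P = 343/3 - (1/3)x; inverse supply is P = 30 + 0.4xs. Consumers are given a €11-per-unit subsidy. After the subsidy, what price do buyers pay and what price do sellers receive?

Pre-subsidy: 343/3 - (1/3)x = 30 + 0.4x gives x* = 115 and P* = 76.
With the rebate, buyers effectively pay Pb = Ps − 11, where Ps is the price sellers receive.
On the curves, Pb = 343/3 - (1/3)x and Ps = 30 + 0.4x; the wedge Ps − Pb = 11 gives 30 + 0.4x − (343/3 - (1/3)x) = 11, so x' = 130.
Then Pb = 343/3 − (1/3)·130 = 71 and Ps = 30 + 0.4·130 = 82.

Buyers pay €71; sellers receive €82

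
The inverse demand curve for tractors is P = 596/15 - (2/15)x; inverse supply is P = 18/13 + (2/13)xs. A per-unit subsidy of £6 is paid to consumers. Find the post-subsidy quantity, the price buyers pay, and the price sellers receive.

Pre-subsidy: 596/15 - (2/15)x = 18/13 + (2/13)x gives x* = 3739/28 and P* = 307/14.
With the rebate, buyers effectively pay Pb = Ps − 6, where Ps is the price sellers receive.
On the curves, Pb = 596/15 - (2/15)x and Ps = 18/13 + (2/13)x; the wedge Ps − Pb = 6 gives 18/13 + (2/13)x − (596/15 - (2/15)x) = 6, so x' = 1081/7.
Then Pb = 596/15 − (2/15)·(1081/7) = 134/7 and Ps = 18/13 + (2/13)·(1081/7) = 176/7.

x' = 1081/7; buyers pay 134/7; sellers receive 176/7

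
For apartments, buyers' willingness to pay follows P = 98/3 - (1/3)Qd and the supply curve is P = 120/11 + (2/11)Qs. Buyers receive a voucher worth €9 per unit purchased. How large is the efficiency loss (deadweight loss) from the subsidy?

Deadweight loss = 2673/34

Pre-subsidy: 98/3 - (1/3)Q = 120/11 + (2/11)Q gives Q* = 718/17 and P* = 316/17.
With the rebate, buyers effectively pay Pb = Ps − 9, where Ps is the price sellers receive.
On the curves, Pb = 98/3 - (1/3)Q and Ps = 120/11 + (2/11)Q; the wedge Ps − Pb = 9 gives 120/11 + (2/11)Q − (98/3 - (1/3)Q) = 9, so Q' = 1015/17.
Then Pb = 98/3 − (1/3)·(1015/17) = 217/17 and Ps = 120/11 + (2/11)·(1015/17) = 370/17.
The subsidy expands output by 1015/17 − 718/17 = 297/17 past the efficient level; on those units the gap between marginal cost and willingness to pay runs from 0 up to 9.
DWL = ½ × 9 × 297/17 = 2673/34.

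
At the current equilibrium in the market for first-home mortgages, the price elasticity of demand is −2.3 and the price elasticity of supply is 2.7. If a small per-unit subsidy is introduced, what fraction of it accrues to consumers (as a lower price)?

For a small subsidy around the equilibrium, the benefit split depends on the relative slopes, which at a point are proportional to the elasticities.
Buyer share = εs/(εs + |εd|) = 2.7/(2.7 + 2.3) = 0.54; seller share = |εd|/(εs + |εd|) = 0.46.

Consumer share = 0.54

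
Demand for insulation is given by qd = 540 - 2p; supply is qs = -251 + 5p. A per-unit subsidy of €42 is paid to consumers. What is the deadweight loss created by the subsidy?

Pre-subsidy: 540 - 2p = -251 + 5p gives p* = 113, q* = 314.
With the rebate, buyers effectively pay pb = ps − 42, where ps is the price sellers receive.
Demand in terms of ps becomes qd = 540 − 2(ps − 42) = 624 - 2ps. Setting this equal to supply: 624 - 2ps = -251 + 5ps, so ps = 125.
Buyers pay pb = 125 − 42 = 83; q' = -251 + 5·125 = 374.
The subsidy expands output by 374 − 314 = 60 past the efficient level; on those units the gap between marginal cost and willingness to pay runs from 0 up to 42.
DWL = ½ × 42 × 60 = 1260.

Deadweight loss = €1260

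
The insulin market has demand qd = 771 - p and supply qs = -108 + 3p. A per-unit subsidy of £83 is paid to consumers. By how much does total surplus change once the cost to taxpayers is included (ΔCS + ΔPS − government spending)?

Pre-subsidy: 771 - p = -108 + 3p gives p* = 219.75, q* = 551.25.
With the rebate, buyers effectively pay pb = ps − 83, where ps is the price sellers receive.
Demand in terms of ps becomes qd = 771 − 1(ps − 83) = 854 - ps. Setting this equal to supply: 854 - ps = -108 + 3ps, so ps = 240.5.
Buyers pay pb = 240.5 − 83 = 157.5; q' = -108 + 3·240.5 = 613.5.
ΔCS = ½(551.25 + 613.5)(219.75 − 157.5) = 36252.84375; ΔPS = ½(551.25 + 613.5)(240.5 − 219.75) = 12084.28125.
Government spending = 83 × 613.5 = 50920.5.
Net change = 36252.84375 + 12084.28125 − 50920.5 = -2583.375. The loss equals the DWL triangle ½·83·62.25.

Net change in total surplus = -£2583.375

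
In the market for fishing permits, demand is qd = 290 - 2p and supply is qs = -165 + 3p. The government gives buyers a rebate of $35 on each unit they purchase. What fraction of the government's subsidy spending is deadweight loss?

DWL / government spending = 0.14

Pre-subsidy: 290 - 2p = -165 + 3p gives p* = 91, q* = 108.
With the rebate, buyers effectively pay pb = ps − 35, where ps is the price sellers receive.
Demand in terms of ps becomes qd = 290 − 2(ps − 35) = 360 - 2ps. Setting this equal to supply: 360 - 2ps = -165 + 3ps, so ps = 105.
Buyers pay pb = 105 − 35 = 70; q' = -165 + 3·105 = 150.
ΔCS = ½(108 + 150)(91 − 70) = 2709; ΔPS = ½(108 + 150)(105 − 91) = 1806.
Government spending = 35 × 150 = 5250.
DWL = ½ × 35 × (150 − 108) = 735; fraction = 735 / 5250 = 0.14.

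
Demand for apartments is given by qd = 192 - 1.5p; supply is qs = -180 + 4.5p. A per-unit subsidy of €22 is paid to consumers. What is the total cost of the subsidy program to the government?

Pre-subsidy: 192 - 1.5p = -180 + 4.5p gives p* = 62, q* = 99.
With the rebate, buyers effectively pay pb = ps − 22, where ps is the price sellers receive.
Demand in terms of ps becomes qd = 192 − 1.5(ps − 22) = 225 - 1.5ps. Setting this equal to supply: 225 - 1.5ps = -180 + 4.5ps, so ps = 67.5.
Buyers pay pb = 67.5 − 22 = 45.5; q' = -180 + 4.5·67.5 = 123.75.
Government outlay = subsidy × quantity = 22 × 123.75 = 2722.5.

Government cost = €2722.5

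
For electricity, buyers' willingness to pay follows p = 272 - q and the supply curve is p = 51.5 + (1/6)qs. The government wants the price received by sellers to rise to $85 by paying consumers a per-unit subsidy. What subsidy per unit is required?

Required subsidy s = $14 per unit

At a seller price of 85, quantity supplied is -309 + 6·85 = 201.
Buyers absorb 201 only when they pay pb = 272 − 1·201 = 71.
s = ps − pb = 85 − 71 = 14.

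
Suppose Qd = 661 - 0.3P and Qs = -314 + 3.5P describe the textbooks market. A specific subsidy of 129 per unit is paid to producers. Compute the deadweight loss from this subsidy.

Pre-subsidy: 661 - 0.3P = -314 + 3.5P gives P* = 4875/19, Q* = 22193/38.
With the subsidy, sellers receive Ps = Pb + 129 for each unit, where Pb is the price buyers pay.
Supply in terms of Pb becomes Qs = -314 + 3.5(Pb + 129) = 137.5 + 3.5Pb. Setting this equal to demand: 661 - 0.3Pb = 137.5 + 3.5Pb, so Pb = 5235/38.
Sellers receive Ps = 5235/38 + 129 = 10137/38; Q' = 661 − 0.3·(5235/38) = 47095/76.
The subsidy expands output by 47095/76 − 22193/38 = 2709/76 past the efficient level; on those units the gap between marginal cost and willingness to pay runs from 0 up to 129.
DWL = ½ × 129 × 2709/76 = 349461/152.

Deadweight loss = 349461/152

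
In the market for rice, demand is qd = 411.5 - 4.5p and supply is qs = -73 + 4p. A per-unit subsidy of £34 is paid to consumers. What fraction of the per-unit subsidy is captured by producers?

Producer share = 9/17

Pre-subsidy: 411.5 - 4.5p = -73 + 4p gives p* = 57, q* = 155.
With the rebate, buyers effectively pay pb = ps − 34, where ps is the price sellers receive.
Demand in terms of ps becomes qd = 411.5 − 4.5(ps − 34) = 564.5 - 4.5ps. Setting this equal to supply: 564.5 - 4.5ps = -73 + 4ps, so ps = 75.
Buyers pay pb = 75 − 34 = 41; q' = -73 + 4·75 = 227.
Buyers' price falls by p* − pb = 57 − 41 = 16; sellers' price rises by ps − p* = 75 − 57 = 18.
So producers capture 18/34 = 9/17 of each unit of subsidy.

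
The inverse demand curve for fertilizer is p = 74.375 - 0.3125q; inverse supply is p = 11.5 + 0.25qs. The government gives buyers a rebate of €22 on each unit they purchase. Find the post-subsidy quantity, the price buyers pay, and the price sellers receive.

Pre-subsidy: 74.375 - 0.3125q = 11.5 + 0.25q gives q* = 1006/9 and p* = 355/9.
With the rebate, buyers effectively pay pb = ps − 22, where ps is the price sellers receive.
On the curves, pb = 74.375 - 0.3125q and ps = 11.5 + 0.25q; the wedge ps − pb = 22 gives 11.5 + 0.25q − (74.375 - 0.3125q) = 22, so q' = 1358/9.
Then pb = 74.375 − 0.3125·(1358/9) = 245/9 and ps = 11.5 + 0.25·(1358/9) = 443/9.

q' = 1358/9; buyers pay 245/9; sellers receive 443/9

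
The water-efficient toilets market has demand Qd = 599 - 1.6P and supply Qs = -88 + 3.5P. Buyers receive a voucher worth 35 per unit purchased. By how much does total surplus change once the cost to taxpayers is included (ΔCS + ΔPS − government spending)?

Net change in total surplus = -34300/51

Pre-subsidy: 599 - 1.6P = -88 + 3.5P gives P* = 2290/17, Q* = 6519/17.
With the rebate, buyers effectively pay Pb = Ps − 35, where Ps is the price sellers receive.
Demand in terms of Ps becomes Qd = 599 − 1.6(Ps − 35) = 655 - 1.6Ps. Setting this equal to supply: 655 - 1.6Ps = -88 + 3.5Ps, so Ps = 7430/51.
Buyers pay Pb = 7430/51 − 35 = 5645/51; Q' = -88 + 3.5·(7430/51) = 21517/51.
ΔCS = ½(6519/17 + 21517/51)(2290/17 − 5645/51) = 25157825/2601; ΔPS = ½(6519/17 + 21517/51)(7430/51 − 2290/17) = 11500720/2601.
Government spending = 35 × 21517/51 = 753095/51.
Net change = 25157825/2601 + 11500720/2601 − 753095/51 = -34300/51. The loss equals the DWL triangle ½·35·1960/51.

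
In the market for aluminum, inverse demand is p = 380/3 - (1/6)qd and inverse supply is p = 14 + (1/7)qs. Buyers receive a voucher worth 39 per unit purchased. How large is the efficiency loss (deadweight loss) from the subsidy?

Pre-subsidy: 380/3 - (1/6)q = 14 + (1/7)q gives q* = 364 and p* = 66.
With the rebate, buyers effectively pay pb = ps − 39, where ps is the price sellers receive.
On the curves, pb = 380/3 - (1/6)q and ps = 14 + (1/7)q; the wedge ps − pb = 39 gives 14 + (1/7)q − (380/3 - (1/6)q) = 39, so q' = 490.
Then pb = 380/3 − (1/6)·490 = 45 and ps = 14 + (1/7)·490 = 84.
The subsidy expands output by 490 − 364 = 126 past the efficient level; on those units the gap between marginal cost and willingness to pay runs from 0 up to 39.
DWL = ½ × 39 × 126 = 2457.

Deadweight loss = 2457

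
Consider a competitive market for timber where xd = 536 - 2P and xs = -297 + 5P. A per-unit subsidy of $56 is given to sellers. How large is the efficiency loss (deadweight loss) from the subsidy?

Pre-subsidy: 536 - 2P = -297 + 5P gives P* = 119, x* = 298.
With the subsidy, sellers receive Ps = Pb + 56 for each unit, where Pb is the price buyers pay.
Supply in terms of Pb becomes xs = -297 + 5(Pb + 56) = -17 + 5Pb. Setting this equal to demand: 536 - 2Pb = -17 + 5Pb, so Pb = 79.
Sellers receive Ps = 79 + 56 = 135; x' = 536 − 2·79 = 378.
The subsidy expands output by 378 − 298 = 80 past the efficient level; on those units the gap between marginal cost and willingness to pay runs from 0 up to 56.
DWL = ½ × 56 × 80 = 2240.

Deadweight loss = $2240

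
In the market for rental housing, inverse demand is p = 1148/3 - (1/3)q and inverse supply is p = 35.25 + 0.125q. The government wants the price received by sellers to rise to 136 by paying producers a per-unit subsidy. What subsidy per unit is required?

At a seller price of 136, quantity supplied is -282 + 8·136 = 806.
Buyers absorb 806 only when they pay pb = 1148/3 − (1/3)·806 = 114.
s = ps − pb = 136 − 114 = 22.

Required subsidy s = 22 per unit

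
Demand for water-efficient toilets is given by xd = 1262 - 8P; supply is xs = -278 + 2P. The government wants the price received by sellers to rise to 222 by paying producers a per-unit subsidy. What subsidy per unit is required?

At a seller price of 222, quantity supplied is -278 + 2·222 = 166.
Buyers absorb 166 only when they pay Pb with 1262 − 8·Pb = 166, i.e. Pb = 137.
s = Ps − Pb = 222 − 137 = 85.

Required subsidy s = 85 per unit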